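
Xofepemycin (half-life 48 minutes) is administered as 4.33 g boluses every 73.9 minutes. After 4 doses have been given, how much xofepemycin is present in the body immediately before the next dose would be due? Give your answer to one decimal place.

The 4 doses were given 295.6, 221.7, 147.8, 73.9 minutes ago.
Total = 4.33·(1/2)^(295.6/48) + 4.33·(1/2)^(221.7/48) + 4.33·(1/2)^(147.8/48) + 4.33·(1/2)^(73.9/48)
      = 0.060624 + 0.17624 + 0.51235 + 1.4895 ≈ 2.2387 g.

2.2 g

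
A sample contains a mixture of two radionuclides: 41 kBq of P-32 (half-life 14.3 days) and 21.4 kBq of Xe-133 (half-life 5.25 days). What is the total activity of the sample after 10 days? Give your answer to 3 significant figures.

P-32: 41 × (1/2)^(10/14.3) = 41 × (1/2)^0.6993 ≈ 25.251 kBq.
Xe-133: 21.4 × (1/2)^(10/5.25) = 21.4 × (1/2)^1.9048 ≈ 5.7151 kBq.
Total = 25.251 + 5.7151 ≈ 30.966 kBq.

31.0 kBq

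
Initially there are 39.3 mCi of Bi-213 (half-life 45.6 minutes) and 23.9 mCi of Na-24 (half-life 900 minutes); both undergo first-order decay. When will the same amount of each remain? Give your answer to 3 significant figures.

Set 39.3·(1/2)^(t/45.6) = 23.9·(1/2)^(t/900).
Taking log₂: log₂(39.3/23.9) = t·(1/45.6 − 1/900).
log₂(1.6444) = 0.71752; 1/45.6 − 1/900 = 0.020819.
t = 0.71752 / 0.020819 ≈ 34.465 minutes.

34.5 minutes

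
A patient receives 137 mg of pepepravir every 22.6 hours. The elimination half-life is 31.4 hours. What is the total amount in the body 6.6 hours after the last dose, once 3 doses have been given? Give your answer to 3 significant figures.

The 3 doses were given 51.8, 29.2, 6.6 hours ago.
Total = 137·(1/2)^(51.8/31.4) + 137·(1/2)^(29.2/31.4) + 137·(1/2)^(6.6/31.4)
      = 43.663 + 71.909 + 118.43 ≈ 234 mg.

234 mg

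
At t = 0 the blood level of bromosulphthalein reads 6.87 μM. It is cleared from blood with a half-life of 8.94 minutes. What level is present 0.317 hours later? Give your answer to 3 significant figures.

1.57 μM

Convert the elapsed time: 0.317 hours = 19.02 minutes.
Number of half-lives: n = 19.02/8.94 ≈ 2.1275.
Remaining = 6.87 × (1/2)^2.1275 = 6.87 × 0.22885 ≈ 1.5722 μM.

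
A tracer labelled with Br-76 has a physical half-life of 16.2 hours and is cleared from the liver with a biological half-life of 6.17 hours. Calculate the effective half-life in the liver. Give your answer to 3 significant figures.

4.47 hours

1/t_eff = 1/t_phys + 1/t_biol = 1/16.2 + 1/6.17 = 0.2238 per hour.
t_eff = 16.2 × 6.17 / (16.2 + 6.17) ≈ 4.4682 hours.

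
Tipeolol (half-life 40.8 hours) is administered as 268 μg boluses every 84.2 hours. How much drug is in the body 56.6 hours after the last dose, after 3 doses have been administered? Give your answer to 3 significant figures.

133 μg

The 3 doses were given 225, 140.8, 56.6 hours ago.
Total = 268·(1/2)^(225/40.8) + 268·(1/2)^(140.8/40.8) + 268·(1/2)^(56.6/40.8)
      = 5.862 + 24.507 + 102.45 ≈ 132.82 μg.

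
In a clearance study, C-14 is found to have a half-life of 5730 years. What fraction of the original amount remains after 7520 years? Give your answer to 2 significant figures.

n = 7520/5730 ≈ 1.3124 half-lives.
Fraction remaining = (1/2)^1.3124 ≈ 0.40265.

0.40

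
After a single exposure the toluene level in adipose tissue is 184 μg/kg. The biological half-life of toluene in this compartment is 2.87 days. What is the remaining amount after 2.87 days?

Elapsed time is 1 half-life (2.87/2.87).
Each half-life halves the amount: 184 × (1/2)^1 = 184/2 = 92 μg/kg.

92 μg/kg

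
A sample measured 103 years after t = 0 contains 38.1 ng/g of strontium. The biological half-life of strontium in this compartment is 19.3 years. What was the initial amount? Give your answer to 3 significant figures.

1540 ng/g

Number of half-lives elapsed: n = 103/19.3 ≈ 5.3368.
A₀ = A × 2^n = 38.1 × 2^5.3368 = 38.1 × 40.414 ≈ 1539.8 ng/g.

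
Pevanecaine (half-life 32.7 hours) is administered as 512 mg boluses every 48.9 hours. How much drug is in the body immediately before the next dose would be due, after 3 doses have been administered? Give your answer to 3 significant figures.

269 mg

The 3 doses were given 146.7, 97.8, 48.9 hours ago.
Total = 512·(1/2)^(146.7/32.7) + 512·(1/2)^(97.8/32.7) + 512·(1/2)^(48.9/32.7)
      = 22.844 + 64.408 + 181.6 ≈ 268.85 mg.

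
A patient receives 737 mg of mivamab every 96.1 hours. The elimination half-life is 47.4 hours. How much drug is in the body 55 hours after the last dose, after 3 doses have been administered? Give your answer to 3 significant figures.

The 3 doses were given 247.2, 151.1, 55 hours ago.
Total = 737·(1/2)^(247.2/47.4) + 737·(1/2)^(151.1/47.4) + 737·(1/2)^(55/47.4)
      = 19.84 + 80.883 + 329.74 ≈ 430.46 mg.

430 mg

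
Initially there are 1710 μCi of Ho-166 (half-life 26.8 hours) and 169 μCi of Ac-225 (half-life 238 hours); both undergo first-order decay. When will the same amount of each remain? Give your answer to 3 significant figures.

101 hours

Set 1710·(1/2)^(t/26.8) = 169·(1/2)^(t/238).
Taking log₂: log₂(1710/169) = t·(1/26.8 − 1/238).
log₂(10.118) = 3.3389; 1/26.8 − 1/238 = 0.033112.
t = 3.3389 / 0.033112 ≈ 100.84 hours.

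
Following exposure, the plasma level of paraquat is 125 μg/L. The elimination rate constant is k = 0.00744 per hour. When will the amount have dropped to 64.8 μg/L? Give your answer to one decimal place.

t½ = ln 2 / k = 0.69315 / 0.00744 ≈ 93.165 hours.
Fraction remaining = 64.8/125 ≈ 0.5184.
n = log₂(125/64.8) = ln(1.929)/ln 2 ≈ 0.94786 half-lives.
t = n × t½ = 0.94786 × 93.165 ≈ 88.308 hours.

88.3 hours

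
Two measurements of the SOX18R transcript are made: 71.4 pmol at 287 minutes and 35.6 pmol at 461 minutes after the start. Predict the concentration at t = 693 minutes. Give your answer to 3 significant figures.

14.1 pmol

Over Δt = 461 − 287 = 174 minutes, the level fell by a factor of 71.4/35.6 ≈ 2.0056.
n = log₂(2.0056) ≈ 1.004 half-lives, so t½ = 174/1.004 ≈ 173.3 minutes.
From t = 461 to t = 693: 35.6 × (1/2)^((693−461)/173.3) ≈ 14.075 pmol.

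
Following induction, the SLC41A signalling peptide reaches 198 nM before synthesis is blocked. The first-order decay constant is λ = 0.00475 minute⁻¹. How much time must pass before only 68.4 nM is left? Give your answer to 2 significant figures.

220 minutes

t½ = ln 2 / λ = 0.69315 / 0.00475 ≈ 145.93 minutes.
Fraction remaining = 68.4/198 ≈ 0.34545.
n = log₂(198/68.4) = ln(2.8947)/ln 2 ≈ 1.5334 half-lives.
t = n × t½ = 1.5334 × 145.93 ≈ 223.77 minutes.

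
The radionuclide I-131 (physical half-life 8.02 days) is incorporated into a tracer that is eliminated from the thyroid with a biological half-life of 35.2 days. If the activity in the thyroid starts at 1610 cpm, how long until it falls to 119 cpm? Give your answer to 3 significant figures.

1/t_eff = 1/t_phys + 1/t_biol = 1/8.02 + 1/35.2 = 0.1531 per day.
t_eff = 8.02 × 35.2 / (8.02 + 35.2) ≈ 6.5318 days.
n = log₂(1610/119) ≈ 3.758; t = 3.758 × 6.5318 ≈ 24.547 days.

24.5 days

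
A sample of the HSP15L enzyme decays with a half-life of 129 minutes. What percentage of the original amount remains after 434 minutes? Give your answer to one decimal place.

n = 434/129 ≈ 3.3643 half-lives.
Fraction remaining = (1/2)^3.3643 ≈ 0.097103, i.e. 9.7103%.

9.7%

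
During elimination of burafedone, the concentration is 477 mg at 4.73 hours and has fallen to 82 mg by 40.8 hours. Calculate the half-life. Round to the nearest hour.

14 hours

Over Δt = 40.8 − 4.73 = 36.07 hours, the level fell by a factor of 477/82 ≈ 5.8171.
n = log₂(5.8171) ≈ 2.5403 half-lives, so t½ = 36.07/2.5403 ≈ 14.199 hours.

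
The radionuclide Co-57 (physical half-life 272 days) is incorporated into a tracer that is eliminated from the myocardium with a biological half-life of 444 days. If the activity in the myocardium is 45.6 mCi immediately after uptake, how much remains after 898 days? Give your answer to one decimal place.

1.1 mCi

1/t_eff = 1/t_phys + 1/t_biol = 1/272 + 1/444 = 0.0059287 per day.
t_eff = 272 × 444 / (272 + 444) ≈ 168.67 days.
Remaining = 45.6 × (1/2)^(898/168.67) = 45.6 × (1/2)^5.324 ≈ 1.1384 mCi.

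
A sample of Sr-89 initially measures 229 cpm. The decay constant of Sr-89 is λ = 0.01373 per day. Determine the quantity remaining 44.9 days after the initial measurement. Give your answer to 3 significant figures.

124 cpm

t½ = ln 2 / λ = 0.69315 / 0.01373 ≈ 50.484 days.
Number of half-lives: n = 44.9/50.484 ≈ 0.88939.
Remaining = 229 × (1/2)^0.88939 = 229 × 0.53984 ≈ 123.62 cpm.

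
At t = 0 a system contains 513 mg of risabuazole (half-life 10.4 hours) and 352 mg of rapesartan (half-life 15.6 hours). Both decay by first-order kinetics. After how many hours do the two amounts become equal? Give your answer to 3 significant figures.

17.0 hours

Set 513·(1/2)^(t/10.4) = 352·(1/2)^(t/15.6).
Taking log₂: log₂(513/352) = t·(1/10.4 − 1/15.6).
log₂(1.4574) = 0.54338; 1/10.4 − 1/15.6 = 0.032051.
t = 0.54338 / 0.032051 ≈ 16.954 hours.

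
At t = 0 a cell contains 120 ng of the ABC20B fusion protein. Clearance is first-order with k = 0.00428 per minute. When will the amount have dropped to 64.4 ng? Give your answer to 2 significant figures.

t½ = ln 2 / k = 0.69315 / 0.00428 ≈ 161.95 minutes.
Fraction remaining = 64.4/120 ≈ 0.53667.
n = log₂(120/64.4) = ln(1.8634)/ln 2 ≈ 0.8979 half-lives.
t = n × t½ = 0.8979 × 161.95 ≈ 145.42 minutes.

150 minutes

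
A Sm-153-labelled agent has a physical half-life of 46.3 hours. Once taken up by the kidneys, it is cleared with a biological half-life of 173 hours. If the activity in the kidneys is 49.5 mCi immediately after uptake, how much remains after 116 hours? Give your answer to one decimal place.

5.5 mCi

1/t_eff = 1/t_phys + 1/t_biol = 1/46.3 + 1/173 = 0.027379 per hour.
t_eff = 46.3 × 173 / (46.3 + 173) ≈ 36.525 hours.
Remaining = 49.5 × (1/2)^(116/36.525) = 49.5 × (1/2)^3.1759 ≈ 5.4772 mCi.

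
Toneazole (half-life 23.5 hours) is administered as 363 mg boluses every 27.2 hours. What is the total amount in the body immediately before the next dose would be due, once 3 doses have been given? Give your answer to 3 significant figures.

The 3 doses were given 81.6, 54.4, 27.2 hours ago.
Total = 363·(1/2)^(81.6/23.5) + 363·(1/2)^(54.4/23.5) + 363·(1/2)^(27.2/23.5)
      = 32.706 + 72.955 + 162.73 ≈ 268.4 mg.

268 mg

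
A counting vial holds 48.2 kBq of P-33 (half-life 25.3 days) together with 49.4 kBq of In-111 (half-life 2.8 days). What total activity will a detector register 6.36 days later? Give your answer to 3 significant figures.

P-33: 48.2 × (1/2)^(6.36/25.3) = 48.2 × (1/2)^0.25138 ≈ 40.492 kBq.
In-111: 49.4 × (1/2)^(6.36/2.8) = 49.4 × (1/2)^2.2714 ≈ 10.232 kBq.
Total = 40.492 + 10.232 ≈ 50.724 kBq.

50.7 kBq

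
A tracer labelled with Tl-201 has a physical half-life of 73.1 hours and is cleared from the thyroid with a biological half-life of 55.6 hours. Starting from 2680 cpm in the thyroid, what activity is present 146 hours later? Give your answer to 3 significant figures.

1/t_eff = 1/t_phys + 1/t_biol = 1/73.1 + 1/55.6 = 0.031666 per hour.
t_eff = 73.1 × 55.6 / (73.1 + 55.6) ≈ 31.58 hours.
Remaining = 2680 × (1/2)^(146/31.58) = 2680 × (1/2)^4.6232 ≈ 108.75 cpm.

109 cpm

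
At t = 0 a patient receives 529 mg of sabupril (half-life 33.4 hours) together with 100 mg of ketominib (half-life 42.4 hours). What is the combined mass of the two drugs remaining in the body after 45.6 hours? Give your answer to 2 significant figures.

250 mg

sabupril: 529 × (1/2)^(45.6/33.4) = 529 × (1/2)^1.3653 ≈ 205.34 mg.
ketominib: 100 × (1/2)^(45.6/42.4) = 100 × (1/2)^1.0755 ≈ 47.452 mg.
Total = 205.34 + 47.452 ≈ 252.79 mg.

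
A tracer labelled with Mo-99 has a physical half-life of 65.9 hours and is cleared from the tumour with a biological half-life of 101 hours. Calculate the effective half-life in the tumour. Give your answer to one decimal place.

1/t_eff = 1/t_phys + 1/t_biol = 1/65.9 + 1/101 = 0.025075 per hour.
t_eff = 65.9 × 101 / (65.9 + 101) ≈ 39.88 hours.

39.9 hours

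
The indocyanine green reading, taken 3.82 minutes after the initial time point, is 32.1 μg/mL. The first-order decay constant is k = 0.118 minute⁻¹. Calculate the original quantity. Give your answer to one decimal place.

50.4 μg/mL

t½ = ln 2 / k = 0.69315 / 0.118 ≈ 5.8741 minutes.
Number of half-lives elapsed: n = 3.82/5.8741 ≈ 0.65031.
A₀ = A × 2^n = 32.1 × 2^0.65031 = 32.1 × 1.5695 ≈ 50.381 μg/mL.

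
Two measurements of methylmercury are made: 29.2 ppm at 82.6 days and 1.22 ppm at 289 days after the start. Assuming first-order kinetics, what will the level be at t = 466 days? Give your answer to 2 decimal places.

Over Δt = 289 − 82.6 = 206.4 days, the level fell by a factor of 29.2/1.22 ≈ 23.934.
n = log₂(23.934) ≈ 4.581 half-lives, so t½ = 206.4/4.581 ≈ 45.056 days.
From t = 289 to t = 466: 1.22 × (1/2)^((466−289)/45.056) ≈ 0.080125 ppm.

0.08 ppm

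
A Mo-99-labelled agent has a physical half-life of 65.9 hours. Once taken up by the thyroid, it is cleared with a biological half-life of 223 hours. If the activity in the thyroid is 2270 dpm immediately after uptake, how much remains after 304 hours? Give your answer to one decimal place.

1/t_eff = 1/t_phys + 1/t_biol = 1/65.9 + 1/223 = 0.019659 per hour.
t_eff = 65.9 × 223 / (65.9 + 223) ≈ 50.868 hours.
Remaining = 2270 × (1/2)^(304/50.868) = 2270 × (1/2)^5.9763 ≈ 36.057 dpm.

36.1 dpm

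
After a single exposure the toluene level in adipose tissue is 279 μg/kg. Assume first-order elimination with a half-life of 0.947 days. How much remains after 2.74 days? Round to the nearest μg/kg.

38 μg/kg

Number of half-lives: n = 2.74/0.947 ≈ 2.8933.
Remaining = 279 × (1/2)^2.8933 = 279 × 0.13459 ≈ 37.551 μg/kg.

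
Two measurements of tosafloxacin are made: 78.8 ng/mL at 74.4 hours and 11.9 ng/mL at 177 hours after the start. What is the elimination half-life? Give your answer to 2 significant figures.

38 hours

Over Δt = 177 − 74.4 = 102.6 hours, the level fell by a factor of 78.8/11.9 ≈ 6.6218.
n = log₂(6.6218) ≈ 2.7272 half-lives, so t½ = 102.6/2.7272 ≈ 37.621 hours.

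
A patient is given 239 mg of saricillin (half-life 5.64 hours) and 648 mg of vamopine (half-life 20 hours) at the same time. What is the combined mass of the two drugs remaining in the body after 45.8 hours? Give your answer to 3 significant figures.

saricillin: 239 × (1/2)^(45.8/5.64) = 239 × (1/2)^8.1206 ≈ 0.85874 mg.
vamopine: 648 × (1/2)^(45.8/20) = 648 × (1/2)^2.29 ≈ 132.5 mg.
Total = 0.85874 + 132.5 ≈ 133.36 mg.

133 mg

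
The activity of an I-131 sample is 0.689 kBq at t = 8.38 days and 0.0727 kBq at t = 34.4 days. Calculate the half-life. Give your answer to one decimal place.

Over Δt = 34.4 − 8.38 = 26.02 days, the level fell by a factor of 0.689/0.0727 ≈ 9.4773.
n = log₂(9.4773) ≈ 3.2445 half-lives, so t½ = 26.02/3.2445 ≈ 8.0198 days.

8.0 days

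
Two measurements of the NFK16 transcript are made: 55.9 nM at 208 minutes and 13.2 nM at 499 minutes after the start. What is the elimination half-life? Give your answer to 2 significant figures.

140 minutes

Over Δt = 499 − 208 = 291 minutes, the level fell by a factor of 55.9/13.2 ≈ 4.2348.
n = log₂(4.2348) ≈ 2.0823 half-lives, so t½ = 291/2.0823 ≈ 139.75 minutes.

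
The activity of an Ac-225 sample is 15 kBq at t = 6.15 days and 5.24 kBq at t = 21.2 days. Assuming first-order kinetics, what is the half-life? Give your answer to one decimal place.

9.9 days

Over Δt = 21.2 − 6.15 = 15.05 days, the level fell by a factor of 15/5.24 ≈ 2.8626.
n = log₂(2.8626) ≈ 1.5173 half-lives, so t½ = 15.05/1.5173 ≈ 9.9188 days.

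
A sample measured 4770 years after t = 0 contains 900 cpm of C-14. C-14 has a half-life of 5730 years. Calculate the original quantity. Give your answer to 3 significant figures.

1600 cpm

Number of half-lives elapsed: n = 4770/5730 ≈ 0.83246.
A₀ = A × 2^n = 900 × 2^0.83246 = 900 × 1.7807 ≈ 1602.6 cpm.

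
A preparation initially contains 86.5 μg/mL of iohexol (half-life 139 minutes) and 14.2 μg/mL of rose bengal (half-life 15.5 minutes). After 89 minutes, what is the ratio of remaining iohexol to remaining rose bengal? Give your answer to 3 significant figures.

iohexol: 86.5 × (1/2)^(89/139) = 86.5 × (1/2)^0.64029 ≈ 55.497 μg/mL.
rose bengal: 14.2 × (1/2)^(89/15.5) = 14.2 × (1/2)^5.7419 ≈ 0.26533 μg/mL.
Ratio ≈ 55.497 / 0.26533 ≈ 209.16.

209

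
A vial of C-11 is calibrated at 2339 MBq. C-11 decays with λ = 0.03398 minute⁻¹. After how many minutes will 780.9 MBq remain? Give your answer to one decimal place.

32.3 minutes

t½ = ln 2 / λ = 0.69315 / 0.03398 ≈ 20.399 minutes.
Fraction remaining = 780.9/2339 ≈ 0.33386.
n = log₂(2339/780.9) = ln(2.9953)/ln 2 ≈ 1.5827 half-lives.
t = n × t½ = 1.5827 × 20.399 ≈ 32.285 minutes.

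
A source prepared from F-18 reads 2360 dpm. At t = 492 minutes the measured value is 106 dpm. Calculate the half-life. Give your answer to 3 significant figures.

110 minutes

A/A₀ = 106/2360 ≈ 0.044915.
n = log₂(22.264) ≈ 4.4767 half-lives elapsed in 492 minutes.
t½ = 492/4.4767 ≈ 109.9 minutes.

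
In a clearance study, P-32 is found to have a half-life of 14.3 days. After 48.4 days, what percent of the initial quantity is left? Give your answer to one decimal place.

n = 48.4/14.3 ≈ 3.3846 half-lives.
Fraction remaining = (1/2)^3.3846 ≈ 0.095748, i.e. 9.5748%.

9.6%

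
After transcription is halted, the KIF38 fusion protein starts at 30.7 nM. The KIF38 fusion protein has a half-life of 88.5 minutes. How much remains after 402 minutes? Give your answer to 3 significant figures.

Number of half-lives: n = 402/88.5 ≈ 4.5424.
Remaining = 30.7 × (1/2)^4.5424 = 30.7 × 0.042915 ≈ 1.3175 nM.

1.32 nM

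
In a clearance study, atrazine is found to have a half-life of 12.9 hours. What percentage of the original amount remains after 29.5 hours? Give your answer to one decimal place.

n = 29.5/12.9 ≈ 2.2868 half-lives.
Fraction remaining = (1/2)^2.2868 ≈ 0.20493, i.e. 20.493%.

20.5%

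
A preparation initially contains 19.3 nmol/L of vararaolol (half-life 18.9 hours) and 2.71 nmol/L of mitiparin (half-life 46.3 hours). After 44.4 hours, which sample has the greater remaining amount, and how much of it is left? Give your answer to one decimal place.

vararaolol, 3.8 nmol/L

vararaolol: 19.3 × (1/2)^2.3492 ≈ 3.7877 nmol/L.
mitiparin: 2.71 × (1/2)^0.95896 ≈ 1.3941 nmol/L.
Vararaolol has more remaining, at ≈ 3.7877 nmol/L.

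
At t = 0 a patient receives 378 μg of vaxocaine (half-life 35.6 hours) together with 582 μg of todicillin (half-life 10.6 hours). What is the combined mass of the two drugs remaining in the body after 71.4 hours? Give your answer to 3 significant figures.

vaxocaine: 378 × (1/2)^(71.4/35.6) = 378 × (1/2)^2.0056 ≈ 94.133 μg.
todicillin: 582 × (1/2)^(71.4/10.6) = 582 × (1/2)^6.7358 ≈ 5.4605 μg.
Total = 94.133 + 5.4605 ≈ 99.593 μg.

99.6 μg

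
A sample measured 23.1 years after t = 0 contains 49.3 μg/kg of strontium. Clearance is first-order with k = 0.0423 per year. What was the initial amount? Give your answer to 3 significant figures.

131 μg/kg

t½ = ln 2 / k = 0.69315 / 0.0423 ≈ 16.386 years.
Number of half-lives elapsed: n = 23.1/16.386 ≈ 1.4097.
A₀ = A × 2^n = 49.3 × 2^1.4097 = 49.3 × 2.6568 ≈ 130.98 μg/kg.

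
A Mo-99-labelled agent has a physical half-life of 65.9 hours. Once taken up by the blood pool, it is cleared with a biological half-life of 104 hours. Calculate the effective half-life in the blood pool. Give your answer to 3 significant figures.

40.3 hours

1/t_eff = 1/t_phys + 1/t_biol = 1/65.9 + 1/104 = 0.02479 per hour.
t_eff = 65.9 × 104 / (65.9 + 104) ≈ 40.339 hours.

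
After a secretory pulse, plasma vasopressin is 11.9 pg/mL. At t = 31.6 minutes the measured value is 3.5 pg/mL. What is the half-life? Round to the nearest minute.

18 minutes

A/A₀ = 3.5/11.9 ≈ 0.29412.
n = log₂(3.4) ≈ 1.7655 half-lives elapsed in 31.6 minutes.
t½ = 31.6/1.7655 ≈ 17.898 minutes.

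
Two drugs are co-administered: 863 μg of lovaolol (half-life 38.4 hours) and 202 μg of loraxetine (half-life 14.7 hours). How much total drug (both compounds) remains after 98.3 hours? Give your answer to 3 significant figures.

148 μg

lovaolol: 863 × (1/2)^(98.3/38.4) = 863 × (1/2)^2.5599 ≈ 146.35 μg.
loraxetine: 202 × (1/2)^(98.3/14.7) = 202 × (1/2)^6.6871 ≈ 1.9604 μg.
Total = 146.35 + 1.9604 ≈ 148.31 μg.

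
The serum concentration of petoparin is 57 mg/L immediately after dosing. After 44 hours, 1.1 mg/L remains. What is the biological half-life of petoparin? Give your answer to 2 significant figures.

7.7 hours

A/A₀ = 1.1/57 ≈ 0.019298.
n = log₂(51.818) ≈ 5.6954 half-lives elapsed in 44 hours.
t½ = 44/5.6954 ≈ 7.7256 hours.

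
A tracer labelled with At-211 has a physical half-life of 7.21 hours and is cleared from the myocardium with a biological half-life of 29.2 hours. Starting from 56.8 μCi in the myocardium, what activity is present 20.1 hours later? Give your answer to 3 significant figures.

5.10 μCi

1/t_eff = 1/t_phys + 1/t_biol = 1/7.21 + 1/29.2 = 0.17294 per hour.
t_eff = 7.21 × 29.2 / (7.21 + 29.2) ≈ 5.7823 hours.
Remaining = 56.8 × (1/2)^(20.1/5.7823) = 56.8 × (1/2)^3.4762 ≈ 5.1041 μCi.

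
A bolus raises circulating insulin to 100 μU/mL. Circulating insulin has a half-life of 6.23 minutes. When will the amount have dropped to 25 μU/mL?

25/100 = 1/4, so 2 half-lives have elapsed.
t = 2 × 6.23 = 12.46 minutes.

12.46 minutes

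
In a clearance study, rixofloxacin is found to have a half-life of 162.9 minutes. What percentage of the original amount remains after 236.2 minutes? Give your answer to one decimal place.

36.6%

n = 236.2/162.9 ≈ 1.45 half-lives.
Fraction remaining = (1/2)^1.45 ≈ 0.36603, i.e. 36.603%.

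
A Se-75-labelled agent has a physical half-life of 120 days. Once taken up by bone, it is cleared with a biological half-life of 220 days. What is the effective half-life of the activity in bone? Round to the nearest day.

1/t_eff = 1/t_phys + 1/t_biol = 1/120 + 1/220 = 0.012879 per day.
t_eff = 120 × 220 / (120 + 220) ≈ 77.647 days.

78 days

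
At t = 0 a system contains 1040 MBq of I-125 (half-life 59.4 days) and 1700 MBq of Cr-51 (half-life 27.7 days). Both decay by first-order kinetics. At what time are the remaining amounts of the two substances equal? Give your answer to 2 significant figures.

Set 1040·(1/2)^(t/59.4) = 1700·(1/2)^(t/27.7).
Taking log₂: log₂(1040/1700) = t·(1/59.4 − 1/27.7).
log₂(0.61176) = -0.70895; 1/59.4 − 1/27.7 = -0.019266.
t = -0.70895 / -0.019266 ≈ 36.798 days.

37 days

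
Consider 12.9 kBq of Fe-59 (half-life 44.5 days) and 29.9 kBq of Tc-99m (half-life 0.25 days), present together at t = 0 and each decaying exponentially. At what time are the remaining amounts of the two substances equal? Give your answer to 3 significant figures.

Set 12.9·(1/2)^(t/44.5) = 29.9·(1/2)^(t/0.25).
Taking log₂: log₂(12.9/29.9) = t·(1/44.5 − 1/0.25).
log₂(0.43144) = -1.2128; 1/44.5 − 1/0.25 = -3.9775.
t = -1.2128 / -3.9775 ≈ 0.30491 days.

0.305 days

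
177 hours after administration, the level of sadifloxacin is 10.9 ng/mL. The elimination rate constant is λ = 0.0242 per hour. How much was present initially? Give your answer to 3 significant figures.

790 ng/mL

t½ = ln 2 / λ = 0.69315 / 0.0242 ≈ 28.642 hours.
Number of half-lives elapsed: n = 177/28.642 ≈ 6.1796.
A₀ = A × 2^n = 10.9 × 2^6.1796 = 10.9 × 72.486 ≈ 790.1 ng/mL.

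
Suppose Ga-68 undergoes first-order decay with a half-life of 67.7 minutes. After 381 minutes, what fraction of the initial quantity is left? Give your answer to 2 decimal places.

n = 381/67.7 ≈ 5.6278 half-lives.
Fraction remaining = (1/2)^5.6278 ≈ 0.020224.

0.02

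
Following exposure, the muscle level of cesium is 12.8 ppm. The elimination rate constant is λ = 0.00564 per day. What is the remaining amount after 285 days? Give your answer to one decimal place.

2.6 ppm

t½ = ln 2 / λ = 0.69315 / 0.00564 ≈ 122.9 days.
Number of half-lives: n = 285/122.9 ≈ 2.319.
Remaining = 12.8 × (1/2)^2.319 = 12.8 × 0.20041 ≈ 2.5652 ppm.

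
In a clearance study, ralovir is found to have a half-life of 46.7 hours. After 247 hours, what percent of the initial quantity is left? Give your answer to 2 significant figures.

2.6%

n = 247/46.7 ≈ 5.2891 half-lives.
Fraction remaining = (1/2)^5.2891 ≈ 0.025576, i.e. 2.5576%.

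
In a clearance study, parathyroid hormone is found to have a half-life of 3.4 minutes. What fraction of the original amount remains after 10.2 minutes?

0.125

n = 10.2/3.4 ≈ 3 half-lives.
Fraction remaining = (1/2)^3 ≈ 0.125.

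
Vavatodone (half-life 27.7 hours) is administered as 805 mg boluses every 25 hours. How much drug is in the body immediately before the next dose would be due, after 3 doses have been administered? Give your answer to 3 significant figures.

The 3 doses were given 75, 50, 25 hours ago.
Total = 805·(1/2)^(75/27.7) + 805·(1/2)^(50/27.7) + 805·(1/2)^(25/27.7)
      = 123.23 + 230.37 + 430.63 ≈ 784.24 mg.

784 mg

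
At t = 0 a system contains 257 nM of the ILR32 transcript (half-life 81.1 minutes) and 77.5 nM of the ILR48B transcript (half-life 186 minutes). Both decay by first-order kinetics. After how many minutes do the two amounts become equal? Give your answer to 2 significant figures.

250 minutes

Set 257·(1/2)^(t/81.1) = 77.5·(1/2)^(t/186).
Taking log₂: log₂(257/77.5) = t·(1/81.1 − 1/186).
log₂(3.3161) = 1.7295; 1/81.1 − 1/186 = 0.0069541.
t = 1.7295 / 0.0069541 ≈ 248.7 minutes.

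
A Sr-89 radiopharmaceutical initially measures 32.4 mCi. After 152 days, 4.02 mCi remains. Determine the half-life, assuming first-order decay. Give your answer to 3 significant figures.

A/A₀ = 4.02/32.4 ≈ 0.12407.
n = log₂(8.0597) ≈ 3.0107 half-lives elapsed in 152 days.
t½ = 152/3.0107 ≈ 50.486 days.

50.5 days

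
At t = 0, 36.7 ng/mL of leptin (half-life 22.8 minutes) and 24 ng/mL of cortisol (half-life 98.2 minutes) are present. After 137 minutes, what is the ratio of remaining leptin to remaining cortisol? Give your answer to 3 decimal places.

0.062

leptin: 36.7 × (1/2)^(137/22.8) = 36.7 × (1/2)^6.0088 ≈ 0.56996 ng/mL.
cortisol: 24 × (1/2)^(137/98.2) = 24 × (1/2)^1.3951 ≈ 9.1252 ng/mL.
Ratio ≈ 0.56996 / 9.1252 ≈ 0.06246.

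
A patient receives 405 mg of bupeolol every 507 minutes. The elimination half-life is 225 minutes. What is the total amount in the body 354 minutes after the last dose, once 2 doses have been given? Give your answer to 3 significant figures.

The 2 doses were given 861, 354 minutes ago.
Total = 405·(1/2)^(861/225) + 405·(1/2)^(354/225)
      = 28.544 + 136.09 ≈ 164.64 mg.

165 mg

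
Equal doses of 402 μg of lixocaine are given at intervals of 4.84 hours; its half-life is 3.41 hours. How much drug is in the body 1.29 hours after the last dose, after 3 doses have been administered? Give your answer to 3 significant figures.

The 3 doses were given 10.97, 6.13, 1.29 hours ago.
Total = 402·(1/2)^(10.97/3.41) + 402·(1/2)^(6.13/3.41) + 402·(1/2)^(1.29/3.41)
      = 43.232 + 115.63 + 309.28 ≈ 468.14 μg.

468 μg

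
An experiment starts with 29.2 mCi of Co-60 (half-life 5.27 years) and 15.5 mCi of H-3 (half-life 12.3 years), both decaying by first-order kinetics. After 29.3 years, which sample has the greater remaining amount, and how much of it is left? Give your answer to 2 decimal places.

H-3, 2.97 mCi

Co-60: 29.2 × (1/2)^5.5598 ≈ 0.61905 mCi.
H-3: 15.5 × (1/2)^2.3821 ≈ 2.9733 mCi.
H-3 has more remaining, at ≈ 2.9733 mCi.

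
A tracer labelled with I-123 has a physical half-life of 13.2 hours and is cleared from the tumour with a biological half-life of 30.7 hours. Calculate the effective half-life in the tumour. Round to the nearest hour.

1/t_eff = 1/t_phys + 1/t_biol = 1/13.2 + 1/30.7 = 0.10833 per hour.
t_eff = 13.2 × 30.7 / (13.2 + 30.7) ≈ 9.231 hours.

9 hours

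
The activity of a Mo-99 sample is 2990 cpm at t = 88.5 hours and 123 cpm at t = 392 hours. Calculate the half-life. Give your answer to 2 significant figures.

66 hours

Over Δt = 392 − 88.5 = 303.5 hours, the level fell by a factor of 2990/123 ≈ 24.309.
n = log₂(24.309) ≈ 4.6034 half-lives, so t½ = 303.5/4.6034 ≈ 65.929 hours.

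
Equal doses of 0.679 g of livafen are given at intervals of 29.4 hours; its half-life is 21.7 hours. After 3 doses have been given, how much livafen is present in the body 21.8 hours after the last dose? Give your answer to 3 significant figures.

0.522 g

The 3 doses were given 80.6, 51.2, 21.8 hours ago.
Total = 0.679·(1/2)^(80.6/21.7) + 0.679·(1/2)^(51.2/21.7) + 0.679·(1/2)^(21.8/21.7)
      = 0.051732 + 0.13231 + 0.33842 ≈ 0.52246 g.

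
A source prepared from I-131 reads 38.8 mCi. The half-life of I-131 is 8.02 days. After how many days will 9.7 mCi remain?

9.7/38.8 = 1/4, so 2 half-lives have elapsed.
t = 2 × 8.02 = 16.04 days.

16.04 days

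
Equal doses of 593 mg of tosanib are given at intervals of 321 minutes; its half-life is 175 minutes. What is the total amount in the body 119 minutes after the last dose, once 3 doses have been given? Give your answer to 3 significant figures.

The 3 doses were given 761, 440, 119 minutes ago.
Total = 593·(1/2)^(761/175) + 593·(1/2)^(440/175) + 593·(1/2)^(119/175)
      = 29.107 + 103.8 + 370.13 ≈ 503.03 mg.

503 mg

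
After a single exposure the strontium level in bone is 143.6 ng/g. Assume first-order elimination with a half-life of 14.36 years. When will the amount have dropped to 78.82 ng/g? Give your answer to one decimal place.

12.4 years

Fraction remaining = 78.82/143.6 ≈ 0.54889.
n = log₂(143.6/78.82) = ln(1.8219)/ln 2 ≈ 0.86542 half-lives.
t = n × t½ = 0.86542 × 14.36 ≈ 12.427 years.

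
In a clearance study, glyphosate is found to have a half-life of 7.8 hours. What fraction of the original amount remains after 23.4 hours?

0.125

n = 23.4/7.8 ≈ 3 half-lives.
Fraction remaining = (1/2)^3 ≈ 0.125.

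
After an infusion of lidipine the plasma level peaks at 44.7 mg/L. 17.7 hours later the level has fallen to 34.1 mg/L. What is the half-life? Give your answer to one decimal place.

A/A₀ = 34.1/44.7 ≈ 0.76286.
n = log₂(1.3109) ≈ 0.3905 half-lives elapsed in 17.7 hours.
t½ = 17.7/0.3905 ≈ 45.326 hours.

45.3 hours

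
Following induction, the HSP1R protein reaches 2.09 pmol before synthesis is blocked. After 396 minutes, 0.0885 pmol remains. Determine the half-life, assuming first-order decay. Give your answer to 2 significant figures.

87 minutes

A/A₀ = 0.0885/2.09 ≈ 0.042344.
n = log₂(23.616) ≈ 4.5617 half-lives elapsed in 396 minutes.
t½ = 396/4.5617 ≈ 86.81 minutes.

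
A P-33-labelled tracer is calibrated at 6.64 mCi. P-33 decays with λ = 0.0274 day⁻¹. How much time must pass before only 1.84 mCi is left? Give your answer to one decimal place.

t½ = ln 2 / λ = 0.69315 / 0.0274 ≈ 25.297 days.
Fraction remaining = 1.84/6.64 ≈ 0.27711.
n = log₂(6.64/1.84) = ln(3.6087)/ln 2 ≈ 1.8515 half-lives.
t = n × t½ = 1.8515 × 25.297 ≈ 46.837 days.

46.8 days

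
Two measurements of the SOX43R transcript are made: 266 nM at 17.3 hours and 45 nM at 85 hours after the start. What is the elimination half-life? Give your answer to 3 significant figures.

26.4 hours

Over Δt = 85 − 17.3 = 67.7 hours, the level fell by a factor of 266/45 ≈ 5.9111.
n = log₂(5.9111) ≈ 2.5634 half-lives, so t½ = 67.7/2.5634 ≈ 26.41 hours.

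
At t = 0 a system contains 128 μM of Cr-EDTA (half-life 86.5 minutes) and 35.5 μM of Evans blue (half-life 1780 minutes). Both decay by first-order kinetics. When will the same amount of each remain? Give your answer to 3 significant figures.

Set 128·(1/2)^(t/86.5) = 35.5·(1/2)^(t/1780).
Taking log₂: log₂(128/35.5) = t·(1/86.5 − 1/1780).
log₂(3.6056) = 1.8503; 1/86.5 − 1/1780 = 0.010999.
t = 1.8503 / 0.010999 ≈ 168.22 minutes.

168 minutes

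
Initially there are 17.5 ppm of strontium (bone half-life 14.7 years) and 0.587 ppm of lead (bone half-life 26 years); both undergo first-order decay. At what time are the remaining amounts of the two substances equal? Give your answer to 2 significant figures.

170 years

Set 17.5·(1/2)^(t/14.7) = 0.587·(1/2)^(t/26).
Taking log₂: log₂(17.5/0.587) = t·(1/14.7 − 1/26).
log₂(29.813) = 4.8979; 1/14.7 − 1/26 = 0.029566.
t = 4.8979 / 0.029566 ≈ 165.66 years.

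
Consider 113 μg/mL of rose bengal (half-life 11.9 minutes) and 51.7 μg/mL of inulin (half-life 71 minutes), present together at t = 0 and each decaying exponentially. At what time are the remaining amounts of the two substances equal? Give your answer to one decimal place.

Set 113·(1/2)^(t/11.9) = 51.7·(1/2)^(t/71).
Taking log₂: log₂(113/51.7) = t·(1/11.9 − 1/71).
log₂(2.1857) = 1.1281; 1/11.9 − 1/71 = 0.069949.
t = 1.1281 / 0.069949 ≈ 16.127 minutes.

16.1 minutes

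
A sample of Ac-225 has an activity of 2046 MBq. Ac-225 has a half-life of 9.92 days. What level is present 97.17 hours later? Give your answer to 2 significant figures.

1500 MBq

Convert the elapsed time: 97.17 hours = 4.04875 days.
Number of half-lives: n = 4.04875/9.92 ≈ 0.40814.
Remaining = 2046 × (1/2)^0.40814 = 2046 × 0.75359 ≈ 1541.9 MBq.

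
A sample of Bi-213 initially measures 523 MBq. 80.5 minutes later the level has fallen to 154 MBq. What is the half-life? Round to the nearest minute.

46 minutes

A/A₀ = 154/523 ≈ 0.29446.
n = log₂(3.3961) ≈ 1.7639 half-lives elapsed in 80.5 minutes.
t½ = 80.5/1.7639 ≈ 45.638 minutes.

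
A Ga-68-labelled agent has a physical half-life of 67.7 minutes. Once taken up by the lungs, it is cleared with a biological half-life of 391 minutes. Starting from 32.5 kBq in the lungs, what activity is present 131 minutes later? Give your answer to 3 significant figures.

1/t_eff = 1/t_phys + 1/t_biol = 1/67.7 + 1/391 = 0.017329 per minute.
t_eff = 67.7 × 391 / (67.7 + 391) ≈ 57.708 minutes.
Remaining = 32.5 × (1/2)^(131/57.708) = 32.5 × (1/2)^2.27 ≈ 6.738 kBq.

6.74 kBq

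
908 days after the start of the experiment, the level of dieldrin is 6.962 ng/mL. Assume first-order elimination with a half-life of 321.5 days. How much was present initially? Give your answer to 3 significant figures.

Number of half-lives elapsed: n = 908/321.5 ≈ 2.8243.
A₀ = A × 2^n = 6.962 × 2^2.8243 = 6.962 × 7.0825 ≈ 49.308 ng/mL.

49.3 ng/mL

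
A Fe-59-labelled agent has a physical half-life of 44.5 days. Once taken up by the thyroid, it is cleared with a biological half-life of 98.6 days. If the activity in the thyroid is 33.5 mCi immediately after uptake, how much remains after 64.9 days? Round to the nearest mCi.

1/t_eff = 1/t_phys + 1/t_biol = 1/44.5 + 1/98.6 = 0.032614 per day.
t_eff = 44.5 × 98.6 / (44.5 + 98.6) ≈ 30.662 days.
Remaining = 33.5 × (1/2)^(64.9/30.662) = 33.5 × (1/2)^2.1166 ≈ 7.7245 mCi.

8 mCi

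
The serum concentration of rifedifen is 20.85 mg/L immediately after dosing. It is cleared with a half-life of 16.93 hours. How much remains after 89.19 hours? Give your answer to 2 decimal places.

Number of half-lives: n = 89.19/16.93 ≈ 5.2682.
Remaining = 20.85 × (1/2)^5.2682 = 20.85 × 0.025949 ≈ 0.54104 mg/L.

0.54 mg/L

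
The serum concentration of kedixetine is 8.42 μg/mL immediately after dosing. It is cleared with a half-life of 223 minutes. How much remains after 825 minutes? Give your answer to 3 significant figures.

0.648 μg/mL

Number of half-lives: n = 825/223 ≈ 3.6996.
Remaining = 8.42 × (1/2)^3.6996 = 8.42 × 0.07697 ≈ 0.64809 μg/mL.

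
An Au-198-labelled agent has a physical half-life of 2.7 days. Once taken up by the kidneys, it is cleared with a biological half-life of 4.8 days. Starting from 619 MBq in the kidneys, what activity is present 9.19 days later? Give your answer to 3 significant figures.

15.5 MBq

1/t_eff = 1/t_phys + 1/t_biol = 1/2.7 + 1/4.8 = 0.5787 per day.
t_eff = 2.7 × 4.8 / (2.7 + 4.8) ≈ 1.728 days.
Remaining = 619 × (1/2)^(9.19/1.728) = 619 × (1/2)^5.3183 ≈ 15.514 MBq.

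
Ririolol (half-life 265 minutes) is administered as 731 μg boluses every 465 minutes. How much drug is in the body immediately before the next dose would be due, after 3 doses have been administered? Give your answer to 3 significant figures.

300 μg

The 3 doses were given 1395, 930, 465 minutes ago.
Total = 731·(1/2)^(1395/265) + 731·(1/2)^(930/265) + 731·(1/2)^(465/265)
      = 19.022 + 64.191 + 216.62 ≈ 299.83 μg.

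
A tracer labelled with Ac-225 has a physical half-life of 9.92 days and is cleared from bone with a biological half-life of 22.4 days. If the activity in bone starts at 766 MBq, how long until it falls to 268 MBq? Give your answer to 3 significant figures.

1/t_eff = 1/t_phys + 1/t_biol = 1/9.92 + 1/22.4 = 0.14545 per day.
t_eff = 9.92 × 22.4 / (9.92 + 22.4) ≈ 6.8752 days.
n = log₂(766/268) ≈ 1.5151; t = 1.5151 × 6.8752 ≈ 10.417 days.

10.4 days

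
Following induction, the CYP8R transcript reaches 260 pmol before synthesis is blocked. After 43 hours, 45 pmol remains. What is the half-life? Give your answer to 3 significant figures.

A/A₀ = 45/260 ≈ 0.17308.
n = log₂(5.7778) ≈ 2.5305 half-lives elapsed in 43 hours.
t½ = 43/2.5305 ≈ 16.993 hours.

17.0 hours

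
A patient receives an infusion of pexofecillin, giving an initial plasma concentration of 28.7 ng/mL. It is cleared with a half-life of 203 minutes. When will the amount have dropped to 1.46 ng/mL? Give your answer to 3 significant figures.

872 minutes

Fraction remaining = 1.46/28.7 ≈ 0.050871.
n = log₂(28.7/1.46) = ln(19.658)/ln 2 ≈ 4.297 half-lives.
t = n × t½ = 4.297 × 203 ≈ 872.29 minutes.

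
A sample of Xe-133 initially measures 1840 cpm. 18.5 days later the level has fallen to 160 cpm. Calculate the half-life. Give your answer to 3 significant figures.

5.25 days

A/A₀ = 160/1840 ≈ 0.086957.
n = log₂(11.5) ≈ 3.5236 half-lives elapsed in 18.5 days.
t½ = 18.5/3.5236 ≈ 5.2504 days.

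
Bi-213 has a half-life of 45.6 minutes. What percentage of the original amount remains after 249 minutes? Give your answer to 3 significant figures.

2.27%

n = 249/45.6 ≈ 5.4605 half-lives.
Fraction remaining = (1/2)^5.4605 ≈ 0.02271, i.e. 2.271%.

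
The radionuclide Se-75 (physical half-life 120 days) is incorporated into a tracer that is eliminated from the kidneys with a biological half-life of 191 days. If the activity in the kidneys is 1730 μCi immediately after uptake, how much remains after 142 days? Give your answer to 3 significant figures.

455 μCi

1/t_eff = 1/t_phys + 1/t_biol = 1/120 + 1/191 = 0.013569 per day.
t_eff = 120 × 191 / (120 + 191) ≈ 73.698 days.
Remaining = 1730 × (1/2)^(142/73.698) = 1730 × (1/2)^1.9268 ≈ 455.01 μCi.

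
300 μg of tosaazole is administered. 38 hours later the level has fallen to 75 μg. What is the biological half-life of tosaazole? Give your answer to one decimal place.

A/A₀ = 75/300 ≈ 0.25.
n = log₂(4) ≈ 2 half-lives elapsed in 38 hours.
t½ = 38/2 ≈ 19 hours.

19.0 hours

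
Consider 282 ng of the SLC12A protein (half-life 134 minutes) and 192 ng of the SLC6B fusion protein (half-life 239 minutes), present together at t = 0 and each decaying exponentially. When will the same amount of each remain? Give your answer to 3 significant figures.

169 minutes

Set 282·(1/2)^(t/134) = 192·(1/2)^(t/239).
Taking log₂: log₂(282/192) = t·(1/134 − 1/239).
log₂(1.4688) = 0.55459; 1/134 − 1/239 = 0.0032786.
t = 0.55459 / 0.0032786 ≈ 169.15 minutes.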